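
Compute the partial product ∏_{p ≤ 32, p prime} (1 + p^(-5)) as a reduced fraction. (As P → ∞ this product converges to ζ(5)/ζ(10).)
∏ = 63844361159480726970812326794206836752384/61631932954678205462623400894081119262815

The primes p ≤ 32 are [2, 3, 5, 7, 11, 13, 17, 19, 23, 29, 31]. For each, (1 + 1/p^5) = (p^5 + 1)/p^5. Multiplying these fractions over p ∈ [2, 3, 5, 7, 11, 13, 17, 19, 23, 29, 31] gives 63844361159480726970812326794206836752384/61631932954678205462623400894081119262815. (In the limit P → ∞ this tends to ζ(5)/ζ(10).)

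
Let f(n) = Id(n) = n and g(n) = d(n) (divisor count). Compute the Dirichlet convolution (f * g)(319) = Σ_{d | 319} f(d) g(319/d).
(Id * d)(319) = 403

Divisors of 319: [1, 11, 29, 319]. For each d | 319:
  d = 1: Id(1) · d(319/1) = 1 · 4 = 4
  d = 11: Id(11) · d(319/11) = 11 · 2 = 22
  d = 29: Id(29) · d(319/29) = 29 · 2 = 58
  d = 319: Id(319) · d(319/319) = 319 · 1 = 319
Summing: (Id * d)(319) = 4 + 22 + 58 + 319 = 403.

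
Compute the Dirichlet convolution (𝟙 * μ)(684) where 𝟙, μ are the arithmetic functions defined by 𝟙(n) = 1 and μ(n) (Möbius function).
(𝟙 * μ)(684) = 0

Divisors of 684: [1, 2, 3, 4, 6, 9, 12, 18, 19, 36, 38, 57, 76, 114, 171, 228, 342, 684]. For each d | 684:
  d = 1: 𝟙(1) · μ(684/1) = 1 · 0 = 0
  d = 2: 𝟙(2) · μ(684/2) = 1 · 0 = 0
  d = 3: 𝟙(3) · μ(684/3) = 1 · 0 = 0
  d = 4: 𝟙(4) · μ(684/4) = 1 · 0 = 0
  d = 6: 𝟙(6) · μ(684/6) = 1 · -1 = -1
  d = 9: 𝟙(9) · μ(684/9) = 1 · 0 = 0
  d = 12: 𝟙(12) · μ(684/12) = 1 · 1 = 1
  d = 18: 𝟙(18) · μ(684/18) = 1 · 1 = 1
  d = 19: 𝟙(19) · μ(684/19) = 1 · 0 = 0
  d = 36: 𝟙(36) · μ(684/36) = 1 · -1 = -1
  d = 38: 𝟙(38) · μ(684/38) = 1 · 0 = 0
  d = 57: 𝟙(57) · μ(684/57) = 1 · 0 = 0
  d = 76: 𝟙(76) · μ(684/76) = 1 · 0 = 0
  d = 114: 𝟙(114) · μ(684/114) = 1 · 1 = 1
  d = 171: 𝟙(171) · μ(684/171) = 1 · 0 = 0
  d = 228: 𝟙(228) · μ(684/228) = 1 · -1 = -1
  d = 342: 𝟙(342) · μ(684/342) = 1 · -1 = -1
  d = 684: 𝟙(684) · μ(684/684) = 1 · 1 = 1
Summing: (𝟙 * μ)(684) = 0 + 0 + 0 + 0 + -1 + 0 + 1 + 1 + 0 + -1 + 0 + 0 + 0 + 1 + 0 + -1 + -1 + 1 = 0.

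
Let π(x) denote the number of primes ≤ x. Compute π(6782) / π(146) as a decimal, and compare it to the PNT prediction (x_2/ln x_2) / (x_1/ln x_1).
π(6782)/π(146) = 873/34 ≈ 25.6765;  PNT prediction ≈ 26.2410.

π(146) = 34 and π(6782) = 873, so π(6782)/π(146) ≈ 25.6765. The PNT-predicted ratio is (6782/ln(6782)) / (146/ln(146)) ≈ 26.2410. The two agree to within a few percent, as expected.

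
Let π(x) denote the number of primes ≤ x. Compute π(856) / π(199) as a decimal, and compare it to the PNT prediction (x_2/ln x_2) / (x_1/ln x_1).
π(856)/π(199) = 147/46 ≈ 3.1957;  PNT prediction ≈ 3.3721.

π(199) = 46 and π(856) = 147, so π(856)/π(199) ≈ 3.1957. The PNT-predicted ratio is (856/ln(856)) / (199/ln(199)) ≈ 3.3721. The two agree to within a few percent, as expected.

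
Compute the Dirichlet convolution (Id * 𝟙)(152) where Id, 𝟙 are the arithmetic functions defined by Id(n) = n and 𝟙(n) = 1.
(Id * 𝟙)(152) = 300

Divisors of 152: [1, 2, 4, 8, 19, 38, 76, 152]. For each d | 152:
  d = 1: Id(1) · 𝟙(152/1) = 1 · 1 = 1
  d = 2: Id(2) · 𝟙(152/2) = 2 · 1 = 2
  d = 4: Id(4) · 𝟙(152/4) = 4 · 1 = 4
  d = 8: Id(8) · 𝟙(152/8) = 8 · 1 = 8
  d = 19: Id(19) · 𝟙(152/19) = 19 · 1 = 19
  d = 38: Id(38) · 𝟙(152/38) = 38 · 1 = 38
  d = 76: Id(76) · 𝟙(152/76) = 76 · 1 = 76
  d = 152: Id(152) · 𝟙(152/152) = 152 · 1 = 152
Summing: (Id * 𝟙)(152) = 1 + 2 + 4 + 8 + 19 + 38 + 76 + 152 = 300.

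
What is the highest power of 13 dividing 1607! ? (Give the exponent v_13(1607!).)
v_13(1607!) = 132

Legendre's formula: v_p(n!) = Σ_{k ≥ 1} ⌊n / p^k⌋. For p = 13, n = 1607, the terms are:
  ⌊1607/13^1⌋ = ⌊1607/13⌋ = 123
  ⌊1607/13^2⌋ = ⌊1607/169⌋ = 9
(the next term ⌊1607/13^3⌋ = 0, terminating the sum). Summing: v_13(1607!) = 123 + 9 = 132.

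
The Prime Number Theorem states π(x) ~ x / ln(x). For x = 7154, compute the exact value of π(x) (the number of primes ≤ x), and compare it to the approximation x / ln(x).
π(7154) = 915;  x/ln(x) ≈ 806.05;  relative error ≈ 11.91%.

Directly count primes up to 7154: π(7154) = 915. The PNT approximation gives 7154/ln(7154) ≈ 7154/8.87543 ≈ 806.05. Relative error (π(x) − x/ln(x)) / π(x) ≈ 11.91%; the approximation is known to undercount slightly (Li(x) is a better estimate).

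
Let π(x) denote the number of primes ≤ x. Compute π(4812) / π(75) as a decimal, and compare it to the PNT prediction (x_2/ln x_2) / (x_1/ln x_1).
π(4812)/π(75) = 647/21 ≈ 30.8095;  PNT prediction ≈ 32.6706.

π(75) = 21 and π(4812) = 647, so π(4812)/π(75) ≈ 30.8095. The PNT-predicted ratio is (4812/ln(4812)) / (75/ln(75)) ≈ 32.6706. The two agree to within a few percent, as expected.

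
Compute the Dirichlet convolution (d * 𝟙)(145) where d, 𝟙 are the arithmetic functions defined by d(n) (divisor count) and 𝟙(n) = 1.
(d * 𝟙)(145) = 9

Divisors of 145: [1, 5, 29, 145]. For each d | 145:
  d = 1: d(1) · 𝟙(145/1) = 1 · 1 = 1
  d = 5: d(5) · 𝟙(145/5) = 2 · 1 = 2
  d = 29: d(29) · 𝟙(145/29) = 2 · 1 = 2
  d = 145: d(145) · 𝟙(145/145) = 4 · 1 = 4
Summing: (d * 𝟙)(145) = 1 + 2 + 2 + 4 = 9.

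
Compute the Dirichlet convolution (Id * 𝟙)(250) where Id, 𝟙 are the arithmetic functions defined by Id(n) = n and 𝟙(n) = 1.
(Id * 𝟙)(250) = 468

Divisors of 250: [1, 2, 5, 10, 25, 50, 125, 250]. For each d | 250:
  d = 1: Id(1) · 𝟙(250/1) = 1 · 1 = 1
  d = 2: Id(2) · 𝟙(250/2) = 2 · 1 = 2
  d = 5: Id(5) · 𝟙(250/5) = 5 · 1 = 5
  d = 10: Id(10) · 𝟙(250/10) = 10 · 1 = 10
  d = 25: Id(25) · 𝟙(250/25) = 25 · 1 = 25
  d = 50: Id(50) · 𝟙(250/50) = 50 · 1 = 50
  d = 125: Id(125) · 𝟙(250/125) = 125 · 1 = 125
  d = 250: Id(250) · 𝟙(250/250) = 250 · 1 = 250
Summing: (Id * 𝟙)(250) = 1 + 2 + 5 + 10 + 25 + 50 + 125 + 250 = 468.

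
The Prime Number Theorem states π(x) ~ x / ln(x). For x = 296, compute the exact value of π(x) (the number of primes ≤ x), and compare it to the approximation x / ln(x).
π(296) = 62;  x/ln(x) ≈ 52.02;  relative error ≈ 16.10%.

Directly count primes up to 296: π(296) = 62. The PNT approximation gives 296/ln(296) ≈ 296/5.69036 ≈ 52.02. Relative error (π(x) − x/ln(x)) / π(x) ≈ 16.10%; the approximation is known to undercount slightly (Li(x) is a better estimate).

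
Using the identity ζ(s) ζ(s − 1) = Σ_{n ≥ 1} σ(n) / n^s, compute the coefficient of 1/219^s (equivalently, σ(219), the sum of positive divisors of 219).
σ(219) = 296

In the product (Σ m^0/m^s)(Σ k / k^s) = Σ (Σ_{d | n} d) / n^s, the coefficient of 1/n^s is σ(n) = Σ_{d | n} d. For n = 219, divisors are [1, 3, 73, 219]; summing: σ(219) = 296.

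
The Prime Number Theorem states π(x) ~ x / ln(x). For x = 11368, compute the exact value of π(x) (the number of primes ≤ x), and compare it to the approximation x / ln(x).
π(11368) = 1372;  x/ln(x) ≈ 1217.32;  relative error ≈ 11.27%.

Directly count primes up to 11368: π(11368) = 1372. The PNT approximation gives 11368/ln(11368) ≈ 11368/9.33856 ≈ 1217.32. Relative error (π(x) − x/ln(x)) / π(x) ≈ 11.27%; the approximation is known to undercount slightly (Li(x) is a better estimate).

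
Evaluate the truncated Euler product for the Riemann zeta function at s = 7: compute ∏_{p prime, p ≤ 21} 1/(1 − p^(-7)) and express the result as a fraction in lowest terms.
∏ = 155826023762586560111512988551201501037015625/154535761885293084095586902270463356349603488

The primes p ≤ 21 are [2, 3, 5, 7, 11, 13, 17, 19]. For each prime, (1 − 1/p^7)^(-1) = p^7 / (p^7 − 1). The product is (1 − 1/2^7)^(-1), (1 − 1/3^7)^(-1), (1 − 1/5^7)^(-1), (1 − 1/7^7)^(-1), (1 − 1/11^7)^(-1), (1 − 1/13^7)^(-1), (1 − 1/17^7)^(-1), (1 − 1/19^7)^(-1) = ∏ p^7 / (p^7 − 1) = 155826023762586560111512988551201501037015625/154535761885293084095586902270463356349603488.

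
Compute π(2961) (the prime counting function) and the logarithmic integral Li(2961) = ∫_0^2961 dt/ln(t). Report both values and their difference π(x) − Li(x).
π(2961) = 426;  Li(2961) ≈ 437.88;  π(x) − Li(x) ≈ -11.88.

Direct count of primes ≤ 2961 gives π(2961) = 426. Numerical evaluation of the logarithmic integral gives Li(2961) ≈ 437.88. The difference π(x) − Li(x) ≈ -11.88 is typically negative for small/moderate x (Li(x) overestimates), though Littlewood's theorem shows this sign changes infinitely often.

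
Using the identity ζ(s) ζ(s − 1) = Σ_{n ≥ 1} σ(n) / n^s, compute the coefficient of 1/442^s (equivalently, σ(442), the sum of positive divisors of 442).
σ(442) = 756

In the product (Σ m^0/m^s)(Σ k / k^s) = Σ (Σ_{d | n} d) / n^s, the coefficient of 1/n^s is σ(n) = Σ_{d | n} d. For n = 442, divisors are [1, 2, 13, 17, 26, 34, 221, 442]; summing: σ(442) = 756.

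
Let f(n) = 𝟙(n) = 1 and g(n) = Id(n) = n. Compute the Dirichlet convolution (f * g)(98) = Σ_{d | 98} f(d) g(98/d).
(𝟙 * Id)(98) = 171

Divisors of 98: [1, 2, 7, 14, 49, 98]. For each d | 98:
  d = 1: 𝟙(1) · Id(98/1) = 1 · 98 = 98
  d = 2: 𝟙(2) · Id(98/2) = 1 · 49 = 49
  d = 7: 𝟙(7) · Id(98/7) = 1 · 14 = 14
  d = 14: 𝟙(14) · Id(98/14) = 1 · 7 = 7
  d = 49: 𝟙(49) · Id(98/49) = 1 · 2 = 2
  d = 98: 𝟙(98) · Id(98/98) = 1 · 1 = 1
Summing: (𝟙 * Id)(98) = 98 + 49 + 14 + 7 + 2 + 1 = 171.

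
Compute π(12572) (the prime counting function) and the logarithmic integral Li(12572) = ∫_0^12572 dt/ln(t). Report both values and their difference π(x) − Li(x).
π(12572) = 1501;  Li(12572) ≈ 1521.85;  π(x) − Li(x) ≈ -20.85.

Direct count of primes ≤ 12572 gives π(12572) = 1501. Numerical evaluation of the logarithmic integral gives Li(12572) ≈ 1521.85. The difference π(x) − Li(x) ≈ -20.85 is typically negative for small/moderate x (Li(x) overestimates), though Littlewood's theorem shows this sign changes infinitely often.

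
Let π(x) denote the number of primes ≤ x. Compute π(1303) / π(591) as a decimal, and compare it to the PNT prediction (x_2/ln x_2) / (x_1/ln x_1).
π(1303)/π(591) = 213/107 ≈ 1.9907;  PNT prediction ≈ 1.9617.

π(591) = 107 and π(1303) = 213, so π(1303)/π(591) ≈ 1.9907. The PNT-predicted ratio is (1303/ln(1303)) / (591/ln(591)) ≈ 1.9617. The two agree to within a few percent, as expected.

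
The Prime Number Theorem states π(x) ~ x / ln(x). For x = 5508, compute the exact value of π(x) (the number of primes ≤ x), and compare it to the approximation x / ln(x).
π(5508) = 728;  x/ln(x) ≈ 639.43;  relative error ≈ 12.17%.

Directly count primes up to 5508: π(5508) = 728. The PNT approximation gives 5508/ln(5508) ≈ 5508/8.61396 ≈ 639.43. Relative error (π(x) − x/ln(x)) / π(x) ≈ 12.17%; the approximation is known to undercount slightly (Li(x) is a better estimate).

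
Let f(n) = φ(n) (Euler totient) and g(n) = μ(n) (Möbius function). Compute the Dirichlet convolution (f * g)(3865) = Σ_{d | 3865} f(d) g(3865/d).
(φ * μ)(3865) = 2313

Divisors of 3865: [1, 5, 773, 3865]. For each d | 3865:
  d = 1: φ(1) · μ(3865/1) = 1 · 1 = 1
  d = 5: φ(5) · μ(3865/5) = 4 · -1 = -4
  d = 773: φ(773) · μ(3865/773) = 772 · -1 = -772
  d = 3865: φ(3865) · μ(3865/3865) = 3088 · 1 = 3088
Summing: (φ * μ)(3865) = 1 + -4 + -772 + 3088 = 2313.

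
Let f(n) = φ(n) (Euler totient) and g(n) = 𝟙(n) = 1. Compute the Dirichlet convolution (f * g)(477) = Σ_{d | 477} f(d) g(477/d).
(φ * 𝟙)(477) = 477

Divisors of 477: [1, 3, 9, 53, 159, 477]. For each d | 477:
  d = 1: φ(1) · 𝟙(477/1) = 1 · 1 = 1
  d = 3: φ(3) · 𝟙(477/3) = 2 · 1 = 2
  d = 9: φ(9) · 𝟙(477/9) = 6 · 1 = 6
  d = 53: φ(53) · 𝟙(477/53) = 52 · 1 = 52
  d = 159: φ(159) · 𝟙(477/159) = 104 · 1 = 104
  d = 477: φ(477) · 𝟙(477/477) = 312 · 1 = 312
Summing: (φ * 𝟙)(477) = 1 + 2 + 6 + 52 + 104 + 312 = 477.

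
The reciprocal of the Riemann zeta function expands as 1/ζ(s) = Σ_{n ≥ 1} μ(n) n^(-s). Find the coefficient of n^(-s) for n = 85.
μ(85) = 1

Factor n = 85 = 5 · 17. μ(n) = 0 if any exponent ≥ 2 (not squarefree); otherwise μ(n) = (−1)^{ω(n)} where ω(n) is the number of distinct prime factors. Applying: μ(85) = 1.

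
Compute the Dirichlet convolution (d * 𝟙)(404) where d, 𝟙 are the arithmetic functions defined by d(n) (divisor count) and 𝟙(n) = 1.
(d * 𝟙)(404) = 18

Divisors of 404: [1, 2, 4, 101, 202, 404]. For each d | 404:
  d = 1: d(1) · 𝟙(404/1) = 1 · 1 = 1
  d = 2: d(2) · 𝟙(404/2) = 2 · 1 = 2
  d = 4: d(4) · 𝟙(404/4) = 3 · 1 = 3
  d = 101: d(101) · 𝟙(404/101) = 2 · 1 = 2
  d = 202: d(202) · 𝟙(404/202) = 4 · 1 = 4
  d = 404: d(404) · 𝟙(404/404) = 6 · 1 = 6
Summing: (d * 𝟙)(404) = 1 + 2 + 3 + 2 + 4 + 6 = 18.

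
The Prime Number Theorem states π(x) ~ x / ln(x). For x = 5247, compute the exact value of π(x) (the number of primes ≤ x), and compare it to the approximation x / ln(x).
π(5247) = 697;  x/ln(x) ≈ 612.58;  relative error ≈ 12.11%.

Directly count primes up to 5247: π(5247) = 697. The PNT approximation gives 5247/ln(5247) ≈ 5247/8.56541 ≈ 612.58. Relative error (π(x) − x/ln(x)) / π(x) ≈ 12.11%; the approximation is known to undercount slightly (Li(x) is a better estimate).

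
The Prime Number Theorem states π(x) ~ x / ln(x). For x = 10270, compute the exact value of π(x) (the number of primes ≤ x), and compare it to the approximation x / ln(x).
π(10270) = 1259;  x/ln(x) ≈ 1111.83;  relative error ≈ 11.69%.

Directly count primes up to 10270: π(10270) = 1259. The PNT approximation gives 10270/ln(10270) ≈ 10270/9.23698 ≈ 1111.83. Relative error (π(x) − x/ln(x)) / π(x) ≈ 11.69%; the approximation is known to undercount slightly (Li(x) is a better estimate).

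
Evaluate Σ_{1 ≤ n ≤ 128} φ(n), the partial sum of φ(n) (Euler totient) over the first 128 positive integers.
Σ_{n ≤ 128} φ(n) = 5022

Compute φ(n) for each 1 ≤ n ≤ 128: φ(1) = 1, φ(2) = 1, φ(3) = 2, φ(4) = 2, φ(5) = 4, φ(6) = 2, φ(7) = 6, φ(8) = 4, φ(9) = 6, φ(10) = 4, φ(11) = 10, φ(12) = 4, φ(13) = 12, φ(14) = 6, φ(15) = 8, φ(16) = 8, φ(17) = 16, φ(18) = 6, φ(19) = 18, φ(20) = 8, φ(21) = 12, φ(22) = 10, φ(23) = 22, φ(24) = 8, φ(25) = 20, φ(26) = 12, φ(27) = 18, φ(28) = 12, φ(29) = 28, φ(30) = 8, φ(31) = 30, φ(32) = 16, φ(33) = 20, φ(34) = 16, φ(35) = 24, φ(36) = 12, φ(37) = 36, φ(38) = 18, φ(39) = 24, φ(40) = 16, φ(41) = 40, φ(42) = 12, φ(43) = 42, φ(44) = 20, φ(45) = 24, φ(46) = 22, φ(47) = 46, φ(48) = 16, φ(49) = 42, φ(50) = 20, φ(51) = 32, φ(52) = 24, φ(53) = 52, φ(54) = 18, φ(55) = 40, φ(56) = 24, φ(57) = 36, φ(58) = 28, φ(59) = 58, φ(60) = 16, φ(61) = 60, φ(62) = 30, φ(63) = 36, φ(64) = 32, φ(65) = 48, φ(66) = 20, φ(67) = 66, φ(68) = 32, φ(69) = 44, φ(70) = 24, φ(71) = 70, φ(72) = 24, φ(73) = 72, φ(74) = 36, φ(75) = 40, φ(76) = 36, φ(77) = 60, φ(78) = 24, φ(79) = 78, φ(80) = 32, φ(81) = 54, φ(82) = 40, φ(83) = 82, φ(84) = 24, φ(85) = 64, φ(86) = 42, φ(87) = 56, φ(88) = 40, φ(89) = 88, φ(90) = 24, φ(91) = 72, φ(92) = 44, φ(93) = 60, φ(94) = 46, φ(95) = 72, φ(96) = 32, φ(97) = 96, φ(98) = 42, φ(99) = 60, φ(100) = 40, φ(101) = 100, φ(102) = 32, φ(103) = 102, φ(104) = 48, φ(105) = 48, φ(106) = 52, φ(107) = 106, φ(108) = 36, φ(109) = 108, φ(110) = 40, φ(111) = 72, φ(112) = 48, φ(113) = 112, φ(114) = 36, φ(115) = 88, φ(116) = 56, φ(117) = 72, φ(118) = 58, φ(119) = 96, φ(120) = 32, φ(121) = 110, φ(122) = 60, φ(123) = 80, φ(124) = 60, φ(125) = 100, φ(126) = 36, φ(127) = 126, φ(128) = 64. Summing all 128 values: 5022. (Average order: Σ_{n ≤ x} φ(n) ~ (3/π²) x². For x = 128, (3/π²)·128² ≈ 4980.14.)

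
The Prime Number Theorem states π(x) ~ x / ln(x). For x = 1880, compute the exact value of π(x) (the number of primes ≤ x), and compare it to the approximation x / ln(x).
π(1880) = 289;  x/ln(x) ≈ 249.37;  relative error ≈ 13.71%.

Directly count primes up to 1880: π(1880) = 289. The PNT approximation gives 1880/ln(1880) ≈ 1880/7.53903 ≈ 249.37. Relative error (π(x) − x/ln(x)) / π(x) ≈ 13.71%; the approximation is known to undercount slightly (Li(x) is a better estimate).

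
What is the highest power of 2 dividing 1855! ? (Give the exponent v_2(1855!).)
v_2(1855!) = 1846

Legendre's formula: v_p(n!) = Σ_{k ≥ 1} ⌊n / p^k⌋. For p = 2, n = 1855, the terms are:
  ⌊1855/2^1⌋ = ⌊1855/2⌋ = 927
  ⌊1855/2^2⌋ = ⌊1855/4⌋ = 463
  ⌊1855/2^3⌋ = ⌊1855/8⌋ = 231
  ⌊1855/2^4⌋ = ⌊1855/16⌋ = 115
  ⌊1855/2^5⌋ = ⌊1855/32⌋ = 57
  ⌊1855/2^6⌋ = ⌊1855/64⌋ = 28
  ⌊1855/2^7⌋ = ⌊1855/128⌋ = 14
  ⌊1855/2^8⌋ = ⌊1855/256⌋ = 7
  ⌊1855/2^9⌋ = ⌊1855/512⌋ = 3
  ⌊1855/2^10⌋ = ⌊1855/1024⌋ = 1
(the next term ⌊1855/2^11⌋ = 0, terminating the sum). Summing: v_2(1855!) = 927 + 463 + 231 + 115 + 57 + 28 + 14 + 7 + 3 + 1 = 1846.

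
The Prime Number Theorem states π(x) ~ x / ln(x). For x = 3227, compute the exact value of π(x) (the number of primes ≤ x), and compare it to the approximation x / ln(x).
π(3227) = 456;  x/ln(x) ≈ 399.42;  relative error ≈ 12.41%.

Directly count primes up to 3227: π(3227) = 456. The PNT approximation gives 3227/ln(3227) ≈ 3227/8.07931 ≈ 399.42. Relative error (π(x) − x/ln(x)) / π(x) ≈ 12.41%; the approximation is known to undercount slightly (Li(x) is a better estimate).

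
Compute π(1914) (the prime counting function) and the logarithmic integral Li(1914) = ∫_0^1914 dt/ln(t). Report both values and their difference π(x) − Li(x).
π(1914) = 293;  Li(1914) ≈ 303.46;  π(x) − Li(x) ≈ -10.46.

Direct count of primes ≤ 1914 gives π(1914) = 293. Numerical evaluation of the logarithmic integral gives Li(1914) ≈ 303.46. The difference π(x) − Li(x) ≈ -10.46 is typically negative for small/moderate x (Li(x) overestimates), though Littlewood's theorem shows this sign changes infinitely often.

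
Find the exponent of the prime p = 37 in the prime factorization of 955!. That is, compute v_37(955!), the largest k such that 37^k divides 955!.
v_37(955!) = 25

Legendre's formula: v_p(n!) = Σ_{k ≥ 1} ⌊n / p^k⌋. For p = 37, n = 955, the terms are:
  ⌊955/37^1⌋ = ⌊955/37⌋ = 25
(the next term ⌊955/37^2⌋ = 0, terminating the sum). Summing: v_37(955!) = 25 = 25.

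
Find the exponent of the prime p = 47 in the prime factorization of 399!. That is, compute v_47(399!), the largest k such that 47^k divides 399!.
v_47(399!) = 8

Legendre's formula: v_p(n!) = Σ_{k ≥ 1} ⌊n / p^k⌋. For p = 47, n = 399, the terms are:
  ⌊399/47^1⌋ = ⌊399/47⌋ = 8
(the next term ⌊399/47^2⌋ = 0, terminating the sum). Summing: v_47(399!) = 8 = 8.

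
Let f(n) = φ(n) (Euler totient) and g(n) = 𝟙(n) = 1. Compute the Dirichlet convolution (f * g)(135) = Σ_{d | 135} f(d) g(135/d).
(φ * 𝟙)(135) = 135

Divisors of 135: [1, 3, 5, 9, 15, 27, 45, 135]. For each d | 135:
  d = 1: φ(1) · 𝟙(135/1) = 1 · 1 = 1
  d = 3: φ(3) · 𝟙(135/3) = 2 · 1 = 2
  d = 5: φ(5) · 𝟙(135/5) = 4 · 1 = 4
  d = 9: φ(9) · 𝟙(135/9) = 6 · 1 = 6
  d = 15: φ(15) · 𝟙(135/15) = 8 · 1 = 8
  d = 27: φ(27) · 𝟙(135/27) = 18 · 1 = 18
  d = 45: φ(45) · 𝟙(135/45) = 24 · 1 = 24
  d = 135: φ(135) · 𝟙(135/135) = 72 · 1 = 72
Summing: (φ * 𝟙)(135) = 1 + 2 + 4 + 6 + 8 + 18 + 24 + 72 = 135.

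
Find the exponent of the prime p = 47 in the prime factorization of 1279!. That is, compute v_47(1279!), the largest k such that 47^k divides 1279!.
v_47(1279!) = 27

Legendre's formula: v_p(n!) = Σ_{k ≥ 1} ⌊n / p^k⌋. For p = 47, n = 1279, the terms are:
  ⌊1279/47^1⌋ = ⌊1279/47⌋ = 27
(the next term ⌊1279/47^2⌋ = 0, terminating the sum). Summing: v_47(1279!) = 27 = 27.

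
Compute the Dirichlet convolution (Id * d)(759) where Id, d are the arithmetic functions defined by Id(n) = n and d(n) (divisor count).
(Id * d)(759) = 1625

Divisors of 759: [1, 3, 11, 23, 33, 69, 253, 759]. For each d | 759:
  d = 1: Id(1) · d(759/1) = 1 · 8 = 8
  d = 3: Id(3) · d(759/3) = 3 · 4 = 12
  d = 11: Id(11) · d(759/11) = 11 · 4 = 44
  d = 23: Id(23) · d(759/23) = 23 · 4 = 92
  d = 33: Id(33) · d(759/33) = 33 · 2 = 66
  d = 69: Id(69) · d(759/69) = 69 · 2 = 138
  d = 253: Id(253) · d(759/253) = 253 · 2 = 506
  d = 759: Id(759) · d(759/759) = 759 · 1 = 759
Summing: (Id * d)(759) = 8 + 12 + 44 + 92 + 66 + 138 + 506 + 759 = 1625.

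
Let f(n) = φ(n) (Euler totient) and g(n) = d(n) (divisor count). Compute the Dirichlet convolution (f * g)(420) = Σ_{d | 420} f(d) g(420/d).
(φ * d)(420) = 1344

Divisors of 420: [1, 2, 3, 4, 5, 6, 7, 10, 12, 14, 15, 20, 21, 28, 30, 35, 42, 60, 70, 84, 105, 140, 210, 420]. For each d | 420:
  d = 1: φ(1) · d(420/1) = 1 · 24 = 24
  d = 2: φ(2) · d(420/2) = 1 · 16 = 16
  d = 3: φ(3) · d(420/3) = 2 · 12 = 24
  d = 4: φ(4) · d(420/4) = 2 · 8 = 16
  d = 5: φ(5) · d(420/5) = 4 · 12 = 48
  d = 6: φ(6) · d(420/6) = 2 · 8 = 16
  d = 7: φ(7) · d(420/7) = 6 · 12 = 72
  d = 10: φ(10) · d(420/10) = 4 · 8 = 32
  d = 12: φ(12) · d(420/12) = 4 · 4 = 16
  d = 14: φ(14) · d(420/14) = 6 · 8 = 48
  d = 15: φ(15) · d(420/15) = 8 · 6 = 48
  d = 20: φ(20) · d(420/20) = 8 · 4 = 32
  d = 21: φ(21) · d(420/21) = 12 · 6 = 72
  d = 28: φ(28) · d(420/28) = 12 · 4 = 48
  d = 30: φ(30) · d(420/30) = 8 · 4 = 32
  d = 35: φ(35) · d(420/35) = 24 · 6 = 144
  d = 42: φ(42) · d(420/42) = 12 · 4 = 48
  d = 60: φ(60) · d(420/60) = 16 · 2 = 32
  d = 70: φ(70) · d(420/70) = 24 · 4 = 96
  d = 84: φ(84) · d(420/84) = 24 · 2 = 48
  d = 105: φ(105) · d(420/105) = 48 · 3 = 144
  d = 140: φ(140) · d(420/140) = 48 · 2 = 96
  d = 210: φ(210) · d(420/210) = 48 · 2 = 96
  d = 420: φ(420) · d(420/420) = 96 · 1 = 96
Summing: (φ * d)(420) = 24 + 16 + 24 + 16 + 48 + 16 + 72 + 32 + 16 + 48 + 48 + 32 + 72 + 48 + 32 + 144 + 48 + 32 + 96 + 48 + 144 + 96 + 96 + 96 = 1344.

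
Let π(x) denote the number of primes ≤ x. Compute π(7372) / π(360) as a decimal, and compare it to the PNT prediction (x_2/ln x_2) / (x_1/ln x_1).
π(7372)/π(360) = 938/72 ≈ 13.0278;  PNT prediction ≈ 13.5349.

π(360) = 72 and π(7372) = 938, so π(7372)/π(360) ≈ 13.0278. The PNT-predicted ratio is (7372/ln(7372)) / (360/ln(360)) ≈ 13.5349. The two agree to within a few percent, as expected.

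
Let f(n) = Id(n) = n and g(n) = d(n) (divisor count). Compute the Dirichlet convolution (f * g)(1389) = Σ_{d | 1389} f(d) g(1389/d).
(Id * d)(1389) = 2325

Divisors of 1389: [1, 3, 463, 1389]. For each d | 1389:
  d = 1: Id(1) · d(1389/1) = 1 · 4 = 4
  d = 3: Id(3) · d(1389/3) = 3 · 2 = 6
  d = 463: Id(463) · d(1389/463) = 463 · 2 = 926
  d = 1389: Id(1389) · d(1389/1389) = 1389 · 1 = 1389
Summing: (Id * d)(1389) = 4 + 6 + 926 + 1389 = 2325.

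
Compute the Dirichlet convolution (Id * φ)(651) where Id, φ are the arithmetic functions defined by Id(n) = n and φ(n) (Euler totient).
(Id * φ)(651) = 3965

Divisors of 651: [1, 3, 7, 21, 31, 93, 217, 651]. For each d | 651:
  d = 1: Id(1) · φ(651/1) = 1 · 360 = 360
  d = 3: Id(3) · φ(651/3) = 3 · 180 = 540
  d = 7: Id(7) · φ(651/7) = 7 · 60 = 420
  d = 21: Id(21) · φ(651/21) = 21 · 30 = 630
  d = 31: Id(31) · φ(651/31) = 31 · 12 = 372
  d = 93: Id(93) · φ(651/93) = 93 · 6 = 558
  d = 217: Id(217) · φ(651/217) = 217 · 2 = 434
  d = 651: Id(651) · φ(651/651) = 651 · 1 = 651
Summing: (Id * φ)(651) = 360 + 540 + 420 + 630 + 372 + 558 + 434 + 651 = 3965.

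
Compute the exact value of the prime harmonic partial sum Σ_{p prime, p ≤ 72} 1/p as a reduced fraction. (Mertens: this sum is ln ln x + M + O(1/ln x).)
Σ 1/p = 972416614407737400870501653/557940830126698960967415390

π(72) = 20, so the primes ≤ 72 are [2, 3, 5, 7, 11, 13, 17, 19, 23, 29, 31, 37, 41, 43, 47, 53, 59, 61, 67, 71]. Summing 1/p over these primes: 972416614407737400870501653/557940830126698960967415390 ≈ 1.7429. Mertens estimate ln ln(72) + 0.2615 ≈ 1.7147.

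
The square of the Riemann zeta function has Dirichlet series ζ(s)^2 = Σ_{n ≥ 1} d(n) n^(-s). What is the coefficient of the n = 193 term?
d(193) = 2

ζ(s)^2 = (Σ 1/m^s)(Σ 1/k^s). The coefficient of 1/n^s in the product is the number of ordered pairs (m, k) with mk = n, which equals d(n). For n = 193, divisors are [1, 193], so d(193) = 2.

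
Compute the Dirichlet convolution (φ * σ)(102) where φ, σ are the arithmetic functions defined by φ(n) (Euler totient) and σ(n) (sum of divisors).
(φ * σ)(102) = 816

Divisors of 102: [1, 2, 3, 6, 17, 34, 51, 102]. For each d | 102:
  d = 1: φ(1) · σ(102/1) = 1 · 216 = 216
  d = 2: φ(2) · σ(102/2) = 1 · 72 = 72
  d = 3: φ(3) · σ(102/3) = 2 · 54 = 108
  d = 6: φ(6) · σ(102/6) = 2 · 18 = 36
  d = 17: φ(17) · σ(102/17) = 16 · 12 = 192
  d = 34: φ(34) · σ(102/34) = 16 · 4 = 64
  d = 51: φ(51) · σ(102/51) = 32 · 3 = 96
  d = 102: φ(102) · σ(102/102) = 32 · 1 = 32
Summing: (φ * σ)(102) = 216 + 72 + 108 + 36 + 192 + 64 + 96 + 32 = 816.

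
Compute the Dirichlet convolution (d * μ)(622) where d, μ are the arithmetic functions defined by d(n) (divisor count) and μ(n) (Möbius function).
(d * μ)(622) = 1

Divisors of 622: [1, 2, 311, 622]. For each d | 622:
  d = 1: d(1) · μ(622/1) = 1 · 1 = 1
  d = 2: d(2) · μ(622/2) = 2 · -1 = -2
  d = 311: d(311) · μ(622/311) = 2 · -1 = -2
  d = 622: d(622) · μ(622/622) = 4 · 1 = 4
Summing: (d * μ)(622) = 1 + -2 + -2 + 4 = 1.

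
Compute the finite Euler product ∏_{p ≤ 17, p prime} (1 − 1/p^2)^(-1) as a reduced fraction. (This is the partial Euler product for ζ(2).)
∏ = 206841635/127401984

The primes p ≤ 17 are [2, 3, 5, 7, 11, 13, 17]. For each prime, (1 − 1/p^2)^(-1) = p^2 / (p^2 − 1). The product is (1 − 1/2^2)^(-1), (1 − 1/3^2)^(-1), (1 − 1/5^2)^(-1), (1 − 1/7^2)^(-1), (1 − 1/11^2)^(-1), (1 − 1/13^2)^(-1), (1 − 1/17^2)^(-1) = ∏ p^2 / (p^2 − 1) = 206841635/127401984.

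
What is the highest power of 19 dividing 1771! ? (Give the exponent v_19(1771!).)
v_19(1771!) = 97

Legendre's formula: v_p(n!) = Σ_{k ≥ 1} ⌊n / p^k⌋. For p = 19, n = 1771, the terms are:
  ⌊1771/19^1⌋ = ⌊1771/19⌋ = 93
  ⌊1771/19^2⌋ = ⌊1771/361⌋ = 4
(the next term ⌊1771/19^3⌋ = 0, terminating the sum). Summing: v_19(1771!) = 93 + 4 = 97.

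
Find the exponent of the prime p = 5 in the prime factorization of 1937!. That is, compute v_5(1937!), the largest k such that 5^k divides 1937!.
v_5(1937!) = 482

Legendre's formula: v_p(n!) = Σ_{k ≥ 1} ⌊n / p^k⌋. For p = 5, n = 1937, the terms are:
  ⌊1937/5^1⌋ = ⌊1937/5⌋ = 387
  ⌊1937/5^2⌋ = ⌊1937/25⌋ = 77
  ⌊1937/5^3⌋ = ⌊1937/125⌋ = 15
  ⌊1937/5^4⌋ = ⌊1937/625⌋ = 3
(the next term ⌊1937/5^5⌋ = 0, terminating the sum). Summing: v_5(1937!) = 387 + 77 + 15 + 3 = 482.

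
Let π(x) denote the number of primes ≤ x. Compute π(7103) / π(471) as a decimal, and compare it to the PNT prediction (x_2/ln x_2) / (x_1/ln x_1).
π(7103)/π(471) = 910/91 ≈ 10.0000;  PNT prediction ≈ 10.4665.

π(471) = 91 and π(7103) = 910, so π(7103)/π(471) ≈ 10.0000. The PNT-predicted ratio is (7103/ln(7103)) / (471/ln(471)) ≈ 10.4665. The two agree to within a few percent, as expected.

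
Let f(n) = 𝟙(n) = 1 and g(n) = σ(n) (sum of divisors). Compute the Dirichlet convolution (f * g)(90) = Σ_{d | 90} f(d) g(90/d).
(𝟙 * σ)(90) = 504

Divisors of 90: [1, 2, 3, 5, 6, 9, 10, 15, 18, 30, 45, 90]. For each d | 90:
  d = 1: 𝟙(1) · σ(90/1) = 1 · 234 = 234
  d = 2: 𝟙(2) · σ(90/2) = 1 · 78 = 78
  d = 3: 𝟙(3) · σ(90/3) = 1 · 72 = 72
  d = 5: 𝟙(5) · σ(90/5) = 1 · 39 = 39
  d = 6: 𝟙(6) · σ(90/6) = 1 · 24 = 24
  d = 9: 𝟙(9) · σ(90/9) = 1 · 18 = 18
  d = 10: 𝟙(10) · σ(90/10) = 1 · 13 = 13
  d = 15: 𝟙(15) · σ(90/15) = 1 · 12 = 12
  d = 18: 𝟙(18) · σ(90/18) = 1 · 6 = 6
  d = 30: 𝟙(30) · σ(90/30) = 1 · 4 = 4
  d = 45: 𝟙(45) · σ(90/45) = 1 · 3 = 3
  d = 90: 𝟙(90) · σ(90/90) = 1 · 1 = 1
Summing: (𝟙 * σ)(90) = 234 + 78 + 72 + 39 + 24 + 18 + 13 + 12 + 6 + 4 + 3 + 1 = 504.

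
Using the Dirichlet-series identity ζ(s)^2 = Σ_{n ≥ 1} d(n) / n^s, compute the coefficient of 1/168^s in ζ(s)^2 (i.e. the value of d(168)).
d(168) = 16

ζ(s)^2 = (Σ 1/m^s)(Σ 1/k^s). The coefficient of 1/n^s in the product is the number of ordered pairs (m, k) with mk = n, which equals d(n). For n = 168, divisors are [1, 2, 3, 4, 6, 7, 8, 12, 14, 21, 24, 28, 42, 56, 84, 168], so d(168) = 16.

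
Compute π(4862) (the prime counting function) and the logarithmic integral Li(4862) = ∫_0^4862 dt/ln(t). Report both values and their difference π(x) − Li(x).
π(4862) = 651;  Li(4862) ≈ 668.05;  π(x) − Li(x) ≈ -17.05.

Direct count of primes ≤ 4862 gives π(4862) = 651. Numerical evaluation of the logarithmic integral gives Li(4862) ≈ 668.05. The difference π(x) − Li(x) ≈ -17.05 is typically negative for small/moderate x (Li(x) overestimates), though Littlewood's theorem shows this sign changes infinitely often.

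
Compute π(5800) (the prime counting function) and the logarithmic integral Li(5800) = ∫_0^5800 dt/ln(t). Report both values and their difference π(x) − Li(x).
π(5800) = 760;  Li(5800) ≈ 777.38;  π(x) − Li(x) ≈ -17.38.

Direct count of primes ≤ 5800 gives π(5800) = 760. Numerical evaluation of the logarithmic integral gives Li(5800) ≈ 777.38. The difference π(x) − Li(x) ≈ -17.38 is typically negative for small/moderate x (Li(x) overestimates), though Littlewood's theorem shows this sign changes infinitely often.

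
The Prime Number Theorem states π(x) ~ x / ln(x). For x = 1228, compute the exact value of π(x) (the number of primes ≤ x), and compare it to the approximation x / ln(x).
π(1228) = 200;  x/ln(x) ≈ 172.64;  relative error ≈ 13.68%.

Directly count primes up to 1228: π(1228) = 200. The PNT approximation gives 1228/ln(1228) ≈ 1228/7.11314 ≈ 172.64. Relative error (π(x) − x/ln(x)) / π(x) ≈ 13.68%; the approximation is known to undercount slightly (Li(x) is a better estimate).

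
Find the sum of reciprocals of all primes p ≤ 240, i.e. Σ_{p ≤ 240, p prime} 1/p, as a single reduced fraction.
Σ 1/p = 2098799936456271323771652759516428422371386490386771476792994918184499649543226735989117756998751/1062411448280052319722448549835623701226301211611796930357321893850294264731624591303255041960530

π(240) = 52, so the primes ≤ 240 are [2, 3, 5, 7, 11, 13, 17, 19, 23, 29, 31, 37, 41, 43, 47, 53, 59, 61, 67, 71, 73, 79, 83, 89, 97, 101, 103, 107, 109, 113, 127, 131, 137, 139, 149, 151, 157, 163, 167, 173, 179, 181, 191, 193, 197, 199, 211, 223, 227, 229, 233, 239]. Summing 1/p over these primes: 2098799936456271323771652759516428422371386490386771476792994918184499649543226735989117756998751/1062411448280052319722448549835623701226301211611796930357321893850294264731624591303255041960530 ≈ 1.9755. Mertens estimate ln ln(240) + 0.2615 ≈ 1.9627.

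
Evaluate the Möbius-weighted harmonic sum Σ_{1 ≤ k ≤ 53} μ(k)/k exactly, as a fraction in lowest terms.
Σ μ(k)/k = -214765271462202733/10863052825730014910

Values of μ(k) for 1 ≤ k ≤ 53: μ(1) = 1, μ(2) = -1, μ(3) = -1, μ(5) = -1, μ(6) = 1, μ(7) = -1, μ(10) = 1, μ(11) = -1, μ(13) = -1, μ(14) = 1, μ(15) = 1, μ(17) = -1, μ(19) = -1, μ(21) = 1, μ(22) = 1, μ(23) = -1, μ(26) = 1, μ(29) = -1, μ(30) = -1, μ(31) = -1, μ(33) = 1, μ(34) = 1, μ(35) = 1, μ(37) = -1, μ(38) = 1, μ(39) = 1, μ(41) = -1, μ(42) = -1, μ(43) = -1, μ(46) = 1, μ(47) = -1, μ(51) = 1, μ(53) = -1, with μ = 0 on non-squarefree integers. Summing μ(k)/k for k where μ(k) ≠ 0 gives -214765271462202733/10863052825730014910 ≈ -0.0198. (PNT ⟺ this sum → 0 as n → ∞.)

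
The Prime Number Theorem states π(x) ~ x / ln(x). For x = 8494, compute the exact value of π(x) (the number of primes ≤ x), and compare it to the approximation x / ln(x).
π(8494) = 1059;  x/ln(x) ≈ 938.86;  relative error ≈ 11.34%.

Directly count primes up to 8494: π(8494) = 1059. The PNT approximation gives 8494/ln(8494) ≈ 8494/9.04712 ≈ 938.86. Relative error (π(x) − x/ln(x)) / π(x) ≈ 11.34%; the approximation is known to undercount slightly (Li(x) is a better estimate).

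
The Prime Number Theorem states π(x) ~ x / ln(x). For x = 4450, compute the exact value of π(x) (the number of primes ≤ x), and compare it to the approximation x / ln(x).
π(4450) = 604;  x/ln(x) ≈ 529.72;  relative error ≈ 12.30%.

Directly count primes up to 4450: π(4450) = 604. The PNT approximation gives 4450/ln(4450) ≈ 4450/8.40066 ≈ 529.72. Relative error (π(x) − x/ln(x)) / π(x) ≈ 12.30%; the approximation is known to undercount slightly (Li(x) is a better estimate).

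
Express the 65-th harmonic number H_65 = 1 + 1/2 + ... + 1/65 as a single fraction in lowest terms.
H_65 = 625192648726870088010174299/131362987122535807501262400

Direct summation: H_65 = 1 + 1/2 + ... + 1/65. The least common denominator is lcm(1, ..., 65) = 1182266884102822267511361600; over this denominator the numerator is 1182266884102822267511361600 + 591133442051411133755680800 + 394088961367607422503787200 + 295566721025705566877840400 + 236453376820564453502272320 + 197044480683803711251893600 + 168895269157546038215908800 + 147783360512852783438920200 + 131362987122535807501262400 + 118226688410282226751136160 + 107478807645711115228305600 + 98522240341901855625946800 + 90943606469447866731643200 + 84447634578773019107954400 + 78817792273521484500757440 + 73891680256426391719460100 + 69545110829577780441844800 + 65681493561267903750631200 + 62224572847516961447966400 + 59113344205141113375568080 + 56298423052515346071969600 + 53739403822855557614152800 + 51402908004470533370059200 + 49261120170950927812973400 + 47290675364112890700454464 + 45471803234723933365821600 + 43787662374178602500420800 + 42223817289386509553977200 + 40767823589752491983150400 + 39408896136760742250378720 + 38137641422671686048753600 + 36945840128213195859730050 + 35826269215237038409435200 + 34772555414788890220922400 + 33779053831509207643181760 + 32840746780633951875315600 + 31953159029806007230036800 + 31112286423758480723983200 + 30314535489815955577214400 + 29556672102570556687784040 + 28835777661044445549057600 + 28149211526257673035984800 + 27494578700065634128171200 + 26869701911427778807076400 + 26272597424507161500252480 + 25701454002235266685029600 + 25154614555379197181092800 + 24630560085475463906486700 + 24127895593935148316558400 + 23645337682056445350227232 + 23181703609859260147281600 + 22735901617361966682910800 + 22306922341562684292667200 + 21893831187089301250210400 + 21495761529142223045661120 + 21111908644693254776988600 + 20741524282505653815988800 + 20383911794876245991575200 + 20038421764454614703582400 + 19704448068380371125189360 + 19381424329554463401825600 + 19068820711335843024376800 + 18766141017505115357323200 + 18472920064106597929865025 + 18188721293889573346328640 = 5626733838541830792091568691, so H_65 = 5626733838541830792091568691/1182266884102822267511361600; reducing by gcd(5626733838541830792091568691, 1182266884102822267511361600) = 9 gives 625192648726870088010174299/131362987122535807501262400 ≈ 4.75928. (The PNT-adjacent estimate ln(65) + γ ≈ 4.75160 matches within O(1/n).)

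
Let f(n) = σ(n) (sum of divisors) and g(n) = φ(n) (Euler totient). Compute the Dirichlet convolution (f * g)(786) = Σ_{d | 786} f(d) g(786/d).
(σ * φ)(786) = 6288

Divisors of 786: [1, 2, 3, 6, 131, 262, 393, 786]. For each d | 786:
  d = 1: σ(1) · φ(786/1) = 1 · 260 = 260
  d = 2: σ(2) · φ(786/2) = 3 · 260 = 780
  d = 3: σ(3) · φ(786/3) = 4 · 130 = 520
  d = 6: σ(6) · φ(786/6) = 12 · 130 = 1560
  d = 131: σ(131) · φ(786/131) = 132 · 2 = 264
  d = 262: σ(262) · φ(786/262) = 396 · 2 = 792
  d = 393: σ(393) · φ(786/393) = 528 · 1 = 528
  d = 786: σ(786) · φ(786/786) = 1584 · 1 = 1584
Summing: (σ * φ)(786) = 260 + 780 + 520 + 1560 + 264 + 792 + 528 + 1584 = 6288.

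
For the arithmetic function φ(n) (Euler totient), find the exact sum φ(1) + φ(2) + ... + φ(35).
Σ_{n ≤ 35} φ(n) = 384

Compute φ(n) for each 1 ≤ n ≤ 35: φ(1) = 1, φ(2) = 1, φ(3) = 2, φ(4) = 2, φ(5) = 4, φ(6) = 2, φ(7) = 6, φ(8) = 4, φ(9) = 6, φ(10) = 4, φ(11) = 10, φ(12) = 4, φ(13) = 12, φ(14) = 6, φ(15) = 8, φ(16) = 8, φ(17) = 16, φ(18) = 6, φ(19) = 18, φ(20) = 8, φ(21) = 12, φ(22) = 10, φ(23) = 22, φ(24) = 8, φ(25) = 20, φ(26) = 12, φ(27) = 18, φ(28) = 12, φ(29) = 28, φ(30) = 8, φ(31) = 30, φ(32) = 16, φ(33) = 20, φ(34) = 16, φ(35) = 24. Summing all 35 values: 384. (Average order: Σ_{n ≤ x} φ(n) ~ (3/π²) x². For x = 35, (3/π²)·35² ≈ 372.36.)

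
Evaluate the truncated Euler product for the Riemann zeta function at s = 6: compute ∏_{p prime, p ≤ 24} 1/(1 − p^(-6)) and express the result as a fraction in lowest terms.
∏ = 7921457489978054880231124911875/7786417203783354362865572118528

The primes p ≤ 24 are [2, 3, 5, 7, 11, 13, 17, 19, 23]. For each prime, (1 − 1/p^6)^(-1) = p^6 / (p^6 − 1). The product is (1 − 1/2^6)^(-1), (1 − 1/3^6)^(-1), (1 − 1/5^6)^(-1), (1 − 1/7^6)^(-1), (1 − 1/11^6)^(-1), (1 − 1/13^6)^(-1), (1 − 1/17^6)^(-1), (1 − 1/19^6)^(-1), (1 − 1/23^6)^(-1) = ∏ p^6 / (p^6 − 1) = 7921457489978054880231124911875/7786417203783354362865572118528.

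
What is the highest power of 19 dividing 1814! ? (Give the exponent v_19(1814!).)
v_19(1814!) = 100

Legendre's formula: v_p(n!) = Σ_{k ≥ 1} ⌊n / p^k⌋. For p = 19, n = 1814, the terms are:
  ⌊1814/19^1⌋ = ⌊1814/19⌋ = 95
  ⌊1814/19^2⌋ = ⌊1814/361⌋ = 5
(the next term ⌊1814/19^3⌋ = 0, terminating the sum). Summing: v_19(1814!) = 95 + 5 = 100.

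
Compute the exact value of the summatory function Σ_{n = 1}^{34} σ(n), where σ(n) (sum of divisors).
Σ_{n ≤ 34} σ(n) = 959

Compute σ(n) for each 1 ≤ n ≤ 34: σ(1) = 1, σ(2) = 3, σ(3) = 4, σ(4) = 7, σ(5) = 6, σ(6) = 12, σ(7) = 8, σ(8) = 15, σ(9) = 13, σ(10) = 18, σ(11) = 12, σ(12) = 28, σ(13) = 14, σ(14) = 24, σ(15) = 24, σ(16) = 31, σ(17) = 18, σ(18) = 39, σ(19) = 20, σ(20) = 42, σ(21) = 32, σ(22) = 36, σ(23) = 24, σ(24) = 60, σ(25) = 31, σ(26) = 42, σ(27) = 40, σ(28) = 56, σ(29) = 30, σ(30) = 72, σ(31) = 32, σ(32) = 63, σ(33) = 48, σ(34) = 54. Summing all 34 values: 959. (Average order: Σ_{n ≤ x} σ(n) ~ (π²/12) x². For x = 34, (π²/12)·34² ≈ 950.77.)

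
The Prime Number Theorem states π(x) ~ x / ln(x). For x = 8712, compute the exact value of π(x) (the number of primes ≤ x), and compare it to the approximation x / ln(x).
π(8712) = 1085;  x/ln(x) ≈ 960.27;  relative error ≈ 11.50%.

Directly count primes up to 8712: π(8712) = 1085. The PNT approximation gives 8712/ln(8712) ≈ 8712/9.07246 ≈ 960.27. Relative error (π(x) − x/ln(x)) / π(x) ≈ 11.50%; the approximation is known to undercount slightly (Li(x) is a better estimate).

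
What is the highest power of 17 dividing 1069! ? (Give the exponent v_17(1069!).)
v_17(1069!) = 65

Legendre's formula: v_p(n!) = Σ_{k ≥ 1} ⌊n / p^k⌋. For p = 17, n = 1069, the terms are:
  ⌊1069/17^1⌋ = ⌊1069/17⌋ = 62
  ⌊1069/17^2⌋ = ⌊1069/289⌋ = 3
(the next term ⌊1069/17^3⌋ = 0, terminating the sum). Summing: v_17(1069!) = 62 + 3 = 65.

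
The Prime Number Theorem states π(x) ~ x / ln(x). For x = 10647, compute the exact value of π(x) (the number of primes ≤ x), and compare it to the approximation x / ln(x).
π(10647) = 1298;  x/ln(x) ≈ 1148.17;  relative error ≈ 11.54%.

Directly count primes up to 10647: π(10647) = 1298. The PNT approximation gives 10647/ln(10647) ≈ 10647/9.27303 ≈ 1148.17. Relative error (π(x) − x/ln(x)) / π(x) ≈ 11.54%; the approximation is known to undercount slightly (Li(x) is a better estimate).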